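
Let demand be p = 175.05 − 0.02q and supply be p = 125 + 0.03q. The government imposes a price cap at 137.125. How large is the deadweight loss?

8905.25

Competitive equilibrium: 175.05 − 0.02q = 125 + 0.03q → q* = 1001, p* = 155.03.
At the ceiling p = 137.125, quantity supplied = (137.125 − 125)/0.03 = 404.16667.
Willingness to pay at q' = 404.16667: 175.05 − 0.02·404.16667 = 166.96667.
Δq = 1001 − 404.16667 = 596.83333; wedge = 166.96667 − 137.125 = 29.84167.
Deadweight loss = ½ × 596.83333 × 29.84167 = 8905.25.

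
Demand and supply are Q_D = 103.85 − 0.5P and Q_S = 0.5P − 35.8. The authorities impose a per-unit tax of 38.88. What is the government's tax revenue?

944.98

In inverse form: demand P = 207.7 − 2Q, supply P = 71.6 + 2Q.
Competitive equilibrium: 207.7 − 2Q = 71.6 + 2Q → Q* = 34.025, P* = 139.65.
With the tax, the buyer price exceeds the seller price by 38.88: (207.7 − 2Q) − (71.6 + 2Q) = 38.88 → Q' = 24.305.
Tax revenue = 38.88 × 24.305 = 944.98.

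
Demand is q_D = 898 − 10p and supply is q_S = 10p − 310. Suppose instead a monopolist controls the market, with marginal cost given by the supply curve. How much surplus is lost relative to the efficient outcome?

In inverse form: demand p = 89.8 − 0.1q, supply p = 31 + 0.1q.
Competitive equilibrium: 89.8 − 0.1q = 31 + 0.1q → q* = 294, p* = 60.4.
Marginal revenue: MR = 89.8 − 0.2q. Set MR = MC: 89.8 − 0.2q = 31 + 0.1q → q_m = 196.
Price p_m = 89.8 − 0.1·196 = 70.2; MC(q_m) = 31 + 0.1·196 = 50.6.
Competitive q* = 294, so Δq = 98; wedge = 70.2 − 50.6 = 19.6.
DWL = ½ × 98 × 19.6 = 960.40.

960.40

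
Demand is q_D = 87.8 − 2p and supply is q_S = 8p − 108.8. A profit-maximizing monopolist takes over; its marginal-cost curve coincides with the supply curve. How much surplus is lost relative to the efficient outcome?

In inverse form: demand p = 43.9 − 0.5q, supply p = 13.6 + 0.125q.
Competitive equilibrium: 43.9 − 0.5q = 13.6 + 0.125q → q* = 48.48, p* = 19.66.
Marginal revenue: MR = 43.9 − q. Set MR = MC: 43.9 − q = 13.6 + 0.125q → q_m = 26.9333.
Price p_m = 43.9 − 0.5·26.9333 = 30.4334; MC(q_m) = 13.6 + 0.125·26.9333 = 16.9667.
Competitive q* = 48.48, so Δq = 21.5467; wedge = 30.4334 − 16.9667 = 13.4667.
Deadweight loss = ½ × 21.5467 × 13.4667 = 145.08.

145.08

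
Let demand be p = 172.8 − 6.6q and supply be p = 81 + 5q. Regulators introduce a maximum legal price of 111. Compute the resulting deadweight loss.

Competitive equilibrium: 172.8 − 6.6q = 81 + 5q → q* = 7.9138, p* = 120.569.
At the ceiling p = 111, quantity supplied = (111 − 81)/5 = 6.
Willingness to pay at q' = 6: 172.8 − 6.6·6 = 133.2.
Δq = 7.9138 − 6 = 1.9138; wedge = 133.2 − 111 = 22.2.
Welfare loss = ½ × 1.9138 × 22.2 = 21.24.

21.24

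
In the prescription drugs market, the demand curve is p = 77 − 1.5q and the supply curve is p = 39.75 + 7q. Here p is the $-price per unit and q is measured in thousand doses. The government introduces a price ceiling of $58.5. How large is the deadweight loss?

$12.34 thousand

Competitive equilibrium: 77 − 1.5q = 39.75 + 7q → q* = 4.3824, p* = 70.4265.
At the ceiling p = 58.5, quantity supplied = (58.5 − 39.75)/7 = 2.6786.
Willingness to pay at q' = 2.6786: 77 − 1.5·2.6786 = 72.9821.
Δq = 4.3824 − 2.6786 = 1.7038; wedge = 72.9821 − 58.5 = 14.4821.
DWL = ½ × 1.7038 × 14.4821 = $12.34 thousand.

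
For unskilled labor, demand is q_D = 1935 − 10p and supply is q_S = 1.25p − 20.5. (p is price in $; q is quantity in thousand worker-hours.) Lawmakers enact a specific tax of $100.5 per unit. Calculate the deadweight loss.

$5611.25 thousand

In inverse form: demand p = 193.5 − 0.1q, supply p = 16.4 + 0.8q.
Competitive equilibrium: 193.5 − 0.1q = 16.4 + 0.8q → q* = 196.7778, p* = 173.8222.
With the tax, the buyer price exceeds the seller price by 100.5: (193.5 − 0.1q) − (16.4 + 0.8q) = 100.5 → q' = 85.1111.
Δq = 196.7778 − 85.1111 = 111.6667; the wedge equals the tax, 100.5.
Welfare loss = ½ × 111.6667 × 100.5 = $5611.25 thousand.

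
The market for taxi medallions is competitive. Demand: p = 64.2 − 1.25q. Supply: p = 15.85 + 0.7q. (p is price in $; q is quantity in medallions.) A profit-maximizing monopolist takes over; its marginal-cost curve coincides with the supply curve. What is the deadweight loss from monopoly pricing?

$91.46

Competitive equilibrium: 64.2 − 1.25q = 15.85 + 0.7q → q* = 24.7949, p* = 33.2064.
Marginal revenue: MR = 64.2 − 2.5q. Set MR = MC: 64.2 − 2.5q = 15.85 + 0.7q → q_m = 15.1094.
Price p_m = 64.2 − 1.25·15.1094 = 45.3133; MC(q_m) = 15.85 + 0.7·15.1094 = 26.4266.
Competitive q* = 24.7949, so Δq = 9.6855; wedge = 45.3133 − 26.4266 = 18.8867.
Deadweight loss = ½ × 9.6855 × 18.8867 = $91.46.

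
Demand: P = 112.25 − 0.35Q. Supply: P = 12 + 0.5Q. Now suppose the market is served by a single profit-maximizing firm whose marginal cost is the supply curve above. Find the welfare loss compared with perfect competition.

502.91

Competitive equilibrium: 112.25 − 0.35Q = 12 + 0.5Q → Q* = 117.9412, P* = 70.9706.
Marginal revenue: MR = 112.25 − 0.7Q. Set MR = MC: 112.25 − 0.7Q = 12 + 0.5Q → Q_m = 83.5417.
Price P_m = 112.25 − 0.35·83.5417 = 83.0104; MC(Q_m) = 12 + 0.5·83.5417 = 53.7709.
Competitive Q* = 117.9412, so ΔQ = 34.3995; wedge = 83.0104 − 53.7709 = 29.2395.
Welfare loss = ½ × 34.3995 × 29.2395 = 502.91.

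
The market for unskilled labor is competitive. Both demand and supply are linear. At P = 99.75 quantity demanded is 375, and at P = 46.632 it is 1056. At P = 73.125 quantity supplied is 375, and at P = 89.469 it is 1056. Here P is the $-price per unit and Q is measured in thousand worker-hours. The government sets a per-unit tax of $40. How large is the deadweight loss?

$7843.14 thousand

Demand slope = (46.632 − 99.75)/(1056 − 375) = −0.078, so P = 129 − 0.078Q.
Supply slope = (89.469 − 73.125)/(1056 − 375) = 0.024, so P = 64.125 + 0.024Q.
Competitive equilibrium: 129 − 0.078Q = 64.125 + 0.024Q → Q* = 636.0294, P* = 79.3897.
With the tax, the buyer price exceeds the seller price by 40: (129 − 0.078Q) − (64.125 + 0.024Q) = 40 → Q' = 243.8725.
ΔQ = 636.0294 − 243.8725 = 392.1569; the wedge equals the tax, 40.
Deadweight loss = ½ × 392.1569 × 40 = $7843.14 thousand.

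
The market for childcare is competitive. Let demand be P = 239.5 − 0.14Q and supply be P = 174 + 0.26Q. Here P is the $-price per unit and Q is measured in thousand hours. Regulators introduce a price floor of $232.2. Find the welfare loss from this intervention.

$2491.23 thousand

Competitive equilibrium: 239.5 − 0.14Q = 174 + 0.26Q → Q* = 163.75, P* = 216.575.
At the floor P = 232.2, quantity demanded = (239.5 − 232.2)/0.14 = 52.1429.
Sellers' marginal cost at Q' = 52.1429: 174 + 0.26·52.1429 = 187.5572.
ΔQ = 163.75 − 52.1429 = 111.6071; wedge = 232.2 − 187.5572 = 44.6428.
Deadweight loss = ½ × 111.6071 × 44.6428 = $2491.23 thousand.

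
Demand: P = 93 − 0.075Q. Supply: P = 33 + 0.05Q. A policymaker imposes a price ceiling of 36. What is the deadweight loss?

Competitive equilibrium: 93 − 0.075Q = 33 + 0.05Q → Q* = 480, P* = 57.
At the ceiling P = 36, quantity supplied = (36 − 33)/0.05 = 60.
Willingness to pay at Q' = 60: 93 − 0.075·60 = 88.5.
ΔQ = 480 − 60 = 420; wedge = 88.5 − 36 = 52.5.
DWL = ½ × 420 × 52.5 = 11025.

11025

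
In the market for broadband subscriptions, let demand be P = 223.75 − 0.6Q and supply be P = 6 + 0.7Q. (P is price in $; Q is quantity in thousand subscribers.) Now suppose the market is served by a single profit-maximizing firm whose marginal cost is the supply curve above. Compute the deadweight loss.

Competitive equilibrium: 223.75 − 0.6Q = 6 + 0.7Q → Q* = 167.5, P* = 123.25.
Marginal revenue: MR = 223.75 − 1.2Q. Set MR = MC: 223.75 − 1.2Q = 6 + 0.7Q → Q_m = 114.6053.
Price P_m = 223.75 − 0.6·114.6053 = 154.9868; MC(Q_m) = 6 + 0.7·114.6053 = 86.2237.
Competitive Q* = 167.5, so ΔQ = 52.8947; wedge = 154.9868 − 86.2237 = 68.7631.
Welfare loss = ½ × 52.8947 × 68.7631 = $1818.60 thousand.

$1818.60 thousand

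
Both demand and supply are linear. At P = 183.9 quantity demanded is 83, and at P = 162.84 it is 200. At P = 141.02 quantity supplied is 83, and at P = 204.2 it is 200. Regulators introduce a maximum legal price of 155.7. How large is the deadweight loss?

377.22

Demand slope = (162.84 − 183.9)/(200 − 83) = −0.18, so P = 198.84 − 0.18Q.
Supply slope = (204.2 − 141.02)/(200 − 83) = 0.54, so P = 96.2 + 0.54Q.
Competitive equilibrium: 198.84 − 0.18Q = 96.2 + 0.54Q → Q* = 142.5556, P* = 173.18.
At the ceiling P = 155.7, quantity supplied = (155.7 − 96.2)/0.54 = 110.1852.
Willingness to pay at Q' = 110.1852: 198.84 − 0.18·110.1852 = 179.0067.
ΔQ = 142.5556 − 110.1852 = 32.3704; wedge = 179.0067 − 155.7 = 23.3067.
Welfare loss = ½ × 32.3704 × 23.3067 = 377.22.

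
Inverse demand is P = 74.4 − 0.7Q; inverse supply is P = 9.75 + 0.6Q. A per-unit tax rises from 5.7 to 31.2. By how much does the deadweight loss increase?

361.90

Competitive equilibrium: 74.4 − 0.7Q = 9.75 + 0.6Q → Q* = 49.7308, P* = 39.5885.
For a per-unit tax t: ΔQ = t/1.3, so DWL = ½·t·(t/1.3) = t²/2.6.
At t = 5.7: DWL = 12.496. At t = 31.2: DWL = 374.4.
Increase = 374.4 − 12.496 = 361.90.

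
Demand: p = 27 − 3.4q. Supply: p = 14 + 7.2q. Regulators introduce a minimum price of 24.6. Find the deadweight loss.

Competitive equilibrium: 27 − 3.4q = 14 + 7.2q → q* = 1.2264, p* = 22.8302.
At the floor p = 24.6, quantity demanded = (27 − 24.6)/3.4 = 0.7059.
Sellers' marginal cost at q' = 0.7059: 14 + 7.2·0.7059 = 19.0825.
Δq = 1.2264 − 0.7059 = 0.5205; wedge = 24.6 − 19.0825 = 5.5175.
Deadweight loss = ½ × 0.5205 × 5.5175 = 1.44.

1.44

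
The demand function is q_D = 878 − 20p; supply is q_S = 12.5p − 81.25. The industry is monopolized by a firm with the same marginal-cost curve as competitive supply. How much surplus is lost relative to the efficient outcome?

In inverse form: demand p = 43.9 − 0.05q, supply p = 6.5 + 0.08q.
Competitive equilibrium: 43.9 − 0.05q = 6.5 + 0.08q → q* = 287.6923, p* = 29.5154.
Marginal revenue: MR = 43.9 − 0.1q. Set MR = MC: 43.9 − 0.1q = 6.5 + 0.08q → q_m = 207.7778.
Price p_m = 43.9 − 0.05·207.7778 = 33.5111; MC(q_m) = 6.5 + 0.08·207.7778 = 23.1222.
Competitive q* = 287.6923, so Δq = 79.9145; wedge = 33.5111 − 23.1222 = 10.3889.
DWL = ½ × 79.9145 × 10.3889 = 415.11.

415.11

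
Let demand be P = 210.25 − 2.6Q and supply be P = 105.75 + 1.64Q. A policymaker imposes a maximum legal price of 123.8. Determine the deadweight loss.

Competitive equilibrium: 210.25 − 2.6Q = 105.75 + 1.64Q → Q* = 24.6462, P* = 146.1698.
At the ceiling P = 123.8, quantity supplied = (123.8 − 105.75)/1.64 = 11.0061.
Willingness to pay at Q' = 11.0061: 210.25 − 2.6·11.0061 = 181.6341.
ΔQ = 24.6462 − 11.0061 = 13.6401; wedge = 181.6341 − 123.8 = 57.8341.
Deadweight loss = ½ × 13.6401 × 57.8341 = 394.43.

394.43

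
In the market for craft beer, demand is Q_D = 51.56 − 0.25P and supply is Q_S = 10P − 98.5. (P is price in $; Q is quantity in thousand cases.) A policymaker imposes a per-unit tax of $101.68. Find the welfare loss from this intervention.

In inverse form: demand P = 206.24 − 4Q, supply P = 9.85 + 0.1Q.
Competitive equilibrium: 206.24 − 4Q = 9.85 + 0.1Q → Q* = 47.9, P* = 14.64.
With the tax, the buyer price exceeds the seller price by 101.68: (206.24 − 4Q) − (9.85 + 0.1Q) = 101.68 → Q' = 23.1.
ΔQ = 47.9 − 23.1 = 24.8; the wedge equals the tax, 101.68.
Deadweight loss = ½ × 24.8 × 101.68 = $1260.832 thousand.

$1260.832 thousand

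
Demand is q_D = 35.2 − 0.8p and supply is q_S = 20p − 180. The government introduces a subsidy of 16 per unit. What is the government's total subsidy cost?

627.69

In inverse form: demand p = 44 − 1.25q, supply p = 9 + 0.05q.
Competitive equilibrium: 44 − 1.25q = 9 + 0.05q → q* = 26.9231, p* = 10.3462.
The subsidy lowers effective supply by 16: p = 0.05q − 7.
New quantity: 44 − 1.25q = 0.05q − 7 → q' = 39.2308.
Total subsidy cost = 16 × 39.2308 = 627.69.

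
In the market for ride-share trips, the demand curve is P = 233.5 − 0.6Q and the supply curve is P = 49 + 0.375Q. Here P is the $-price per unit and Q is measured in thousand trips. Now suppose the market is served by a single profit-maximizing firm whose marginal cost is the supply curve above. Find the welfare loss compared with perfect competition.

Competitive equilibrium: 233.5 − 0.6Q = 49 + 0.375Q → Q* = 189.230769, P* = 119.961538.
Marginal revenue: MR = 233.5 − 1.2Q. Set MR = MC: 233.5 − 1.2Q = 49 + 0.375Q → Q_m = 117.142857.
Price P_m = 233.5 − 0.6·117.142857 = 163.214286; MC(Q_m) = 49 + 0.375·117.142857 = 92.928571.
Competitive Q* = 189.230769, so ΔQ = 72.087912; wedge = 163.214286 − 92.928571 = 70.285715.
Welfare loss = ½ × 72.087912 × 70.285715 = $2533.38 thousand.

$2533.38 thousand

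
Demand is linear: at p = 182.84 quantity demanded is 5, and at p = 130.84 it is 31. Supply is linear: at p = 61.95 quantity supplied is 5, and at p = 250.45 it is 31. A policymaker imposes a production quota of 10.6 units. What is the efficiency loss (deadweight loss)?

258.02

Demand slope = (130.84 − 182.84)/(31 − 5) = −2, so p = 192.84 − 2q.
Supply slope = (250.45 − 61.95)/(31 − 5) = 7.25, so p = 25.7 + 7.25q.
Competitive equilibrium: 192.84 − 2q = 25.7 + 7.25q → q* = 18.0692, p* = 156.7016.
At q = 10.6: demand price = 192.84 − 2·10.6 = 171.64; supply price = 25.7 + 7.25·10.6 = 102.55.
Δq = 18.0692 − 10.6 = 7.4692; wedge = 171.64 − 102.55 = 69.09.
Deadweight loss = ½ × 7.4692 × 69.09 = 258.02.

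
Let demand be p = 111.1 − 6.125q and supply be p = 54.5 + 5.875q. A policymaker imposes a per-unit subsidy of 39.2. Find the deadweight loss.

Competitive equilibrium: 111.1 − 6.125q = 54.5 + 5.875q → q* = 4.7167, p* = 82.2104.
The subsidy lowers effective supply by 39.2: p = 15.3 + 5.875q.
New quantity: 111.1 − 6.125q = 15.3 + 5.875q → q' = 7.9833.
Overproduction Δq = 7.9833 − 4.7167 = 3.2666; wedge = subsidy = 39.2.
Welfare loss = ½ × 3.2666 × 39.2 = 64.03.

64.03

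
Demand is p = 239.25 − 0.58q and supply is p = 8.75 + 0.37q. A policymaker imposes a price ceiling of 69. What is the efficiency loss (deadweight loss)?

3024.34

Competitive equilibrium: 239.25 − 0.58q = 8.75 + 0.37q → q* = 242.63158, p* = 98.52368.
At the ceiling p = 69, quantity supplied = (69 − 8.75)/0.37 = 162.83784.
Willingness to pay at q' = 162.83784: 239.25 − 0.58·162.83784 = 144.80405.
Δq = 242.63158 − 162.83784 = 79.79374; wedge = 144.80405 − 69 = 75.80405.
Welfare loss = ½ × 79.79374 × 75.80405 = 3024.34.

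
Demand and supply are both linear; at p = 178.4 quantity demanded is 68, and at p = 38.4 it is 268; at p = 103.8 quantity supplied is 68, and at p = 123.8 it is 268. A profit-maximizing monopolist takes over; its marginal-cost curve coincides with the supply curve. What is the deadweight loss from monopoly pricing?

Demand slope = (38.4 − 178.4)/(268 − 68) = −0.7, so p = 226 − 0.7q.
Supply slope = (123.8 − 103.8)/(268 − 68) = 0.1, so p = 97 + 0.1q.
Competitive equilibrium: 226 − 0.7q = 97 + 0.1q → q* = 161.25, p* = 113.125.
Marginal revenue: MR = 226 − 1.4q. Set MR = MC: 226 − 1.4q = 97 + 0.1q → q_m = 86.
Price p_m = 226 − 0.7·86 = 165.8; MC(q_m) = 97 + 0.1·86 = 105.6.
Competitive q* = 161.25, so Δq = 75.25; wedge = 165.8 − 105.6 = 60.2.
Deadweight loss = ½ × 75.25 × 60.2 = 2265.025.

2265.025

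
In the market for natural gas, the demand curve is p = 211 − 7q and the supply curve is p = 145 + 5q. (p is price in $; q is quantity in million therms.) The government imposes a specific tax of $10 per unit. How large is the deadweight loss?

$4.17 million

Competitive equilibrium: 211 − 7q = 145 + 5q → q* = 5.5, p* = 172.5.
With the tax, the buyer price exceeds the seller price by 10: (211 − 7q) − (145 + 5q) = 10 → q' = 4.6667.
Δq = 5.5 − 4.6667 = 0.8333; the wedge equals the tax, 10.
DWL = ½ × 0.8333 × 10 = $4.17 million.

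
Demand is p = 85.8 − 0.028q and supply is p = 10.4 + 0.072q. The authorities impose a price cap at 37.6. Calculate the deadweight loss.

7077.16

Competitive equilibrium: 85.8 − 0.028q = 10.4 + 0.072q → q* = 754, p* = 64.688.
At the ceiling p = 37.6, quantity supplied = (37.6 − 10.4)/0.072 = 377.77778.
Willingness to pay at q' = 377.77778: 85.8 − 0.028·377.77778 = 75.22222.
Δq = 754 − 377.77778 = 376.22222; wedge = 75.22222 − 37.6 = 37.62222.
DWL = ½ × 376.22222 × 37.62222 = 7077.16.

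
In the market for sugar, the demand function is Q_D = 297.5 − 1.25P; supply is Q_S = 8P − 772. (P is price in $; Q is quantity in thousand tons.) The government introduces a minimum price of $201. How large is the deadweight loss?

In inverse form: demand P = 238 − 0.8Q, supply P = 96.5 + 0.125Q.
Competitive equilibrium: 238 − 0.8Q = 96.5 + 0.125Q → Q* = 152.973, P* = 115.6216.
At the floor P = 201, quantity demanded = (238 − 201)/0.8 = 46.25.
Sellers' marginal cost at Q' = 46.25: 96.5 + 0.125·46.25 = 102.2813.
ΔQ = 152.973 − 46.25 = 106.723; wedge = 201 − 102.2813 = 98.7187.
Welfare loss = ½ × 106.723 × 98.7187 = $5267.78 thousand.

$5267.78 thousand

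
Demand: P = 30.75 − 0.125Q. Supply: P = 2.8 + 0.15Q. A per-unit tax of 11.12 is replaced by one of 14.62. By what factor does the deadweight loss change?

Competitive equilibrium: 30.75 − 0.125Q = 2.8 + 0.15Q → Q* = 101.6364, P* = 18.0455.
For a per-unit tax t: ΔQ = t/0.275, so DWL = ½·t·(t/0.275) = t²/0.55.
At t = 11.12: DWL = 224.826. At t = 14.62: DWL = 388.626.
Ratio = (14.62/11.12)² = 1.729.

1.729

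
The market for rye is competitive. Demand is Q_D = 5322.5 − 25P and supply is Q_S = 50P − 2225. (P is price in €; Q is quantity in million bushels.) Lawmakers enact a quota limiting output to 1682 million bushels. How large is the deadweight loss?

In inverse form: demand P = 212.9 − 0.04Q, supply P = 44.5 + 0.02Q.
Competitive equilibrium: 212.9 − 0.04Q = 44.5 + 0.02Q → Q* = 2806.6667, P* = 100.6333.
At Q = 1682: demand price = 212.9 − 0.04·1682 = 145.62; supply price = 44.5 + 0.02·1682 = 78.14.
ΔQ = 2806.6667 − 1682 = 1124.6667; wedge = 145.62 − 78.14 = 67.48.
The triangle = ½ × 1124.6667 × 67.48 = €37946.25 million.

€37946.25 million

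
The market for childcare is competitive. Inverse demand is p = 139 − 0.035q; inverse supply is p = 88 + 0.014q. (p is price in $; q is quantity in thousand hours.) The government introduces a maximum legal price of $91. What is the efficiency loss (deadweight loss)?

$16737.24 thousand

Competitive equilibrium: 139 − 0.035q = 88 + 0.014q → q* = 1040.8163, p* = 102.5714.
At the ceiling p = 91, quantity supplied = (91 − 88)/0.014 = 214.2857.
Willingness to pay at q' = 214.2857: 139 − 0.035·214.2857 = 131.5.
Δq = 1040.8163 − 214.2857 = 826.5306; wedge = 131.5 − 91 = 40.5.
Deadweight loss = ½ × 826.5306 × 40.5 = $16737.24 thousand.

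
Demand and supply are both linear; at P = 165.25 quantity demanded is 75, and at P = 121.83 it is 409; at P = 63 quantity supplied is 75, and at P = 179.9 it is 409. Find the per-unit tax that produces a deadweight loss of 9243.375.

Demand slope = (121.83 − 165.25)/(409 − 75) = −0.13, so P = 175 − 0.13Q.
Supply slope = (179.9 − 63)/(409 − 75) = 0.35, so P = 36.75 + 0.35Q.
Competitive equilibrium: 175 − 0.13Q = 36.75 + 0.35Q → Q* = 288.0208, P* = 137.5573.
A tax t gives ΔQ = t/0.48 and wedge t, so DWL = t²/0.96.
t²/0.96 = 9243.375 → t² = 8873.64 → t = 94.2.

94.2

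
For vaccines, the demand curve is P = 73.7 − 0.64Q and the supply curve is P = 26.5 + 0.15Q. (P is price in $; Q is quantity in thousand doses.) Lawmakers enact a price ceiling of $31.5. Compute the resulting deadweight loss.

$275.58 thousand

Competitive equilibrium: 73.7 − 0.64Q = 26.5 + 0.15Q → Q* = 59.7468, P* = 35.462.
At the ceiling P = 31.5, quantity supplied = (31.5 − 26.5)/0.15 = 33.3333.
Willingness to pay at Q' = 33.3333: 73.7 − 0.64·33.3333 = 52.3667.
ΔQ = 59.7468 − 33.3333 = 26.4135; wedge = 52.3667 − 31.5 = 20.8667.
Welfare loss = ½ × 26.4135 × 20.8667 = $275.58 thousand.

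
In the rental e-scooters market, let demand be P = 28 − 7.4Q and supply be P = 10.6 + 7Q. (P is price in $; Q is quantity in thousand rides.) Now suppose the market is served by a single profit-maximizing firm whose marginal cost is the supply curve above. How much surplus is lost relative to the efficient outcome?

$1.21 thousand

Competitive equilibrium: 28 − 7.4Q = 10.6 + 7Q → Q* = 1.2083, P* = 19.0583.
Marginal revenue: MR = 28 − 14.8Q. Set MR = MC: 28 − 14.8Q = 10.6 + 7Q → Q_m = 0.7982.
Price P_m = 28 − 7.4·0.7982 = 22.0933; MC(Q_m) = 10.6 + 7·0.7982 = 16.1874.
Competitive Q* = 1.2083, so ΔQ = 0.4101; wedge = 22.0933 − 16.1874 = 5.9059.
The triangle = ½ × 0.4101 × 5.9059 = $1.21 thousand.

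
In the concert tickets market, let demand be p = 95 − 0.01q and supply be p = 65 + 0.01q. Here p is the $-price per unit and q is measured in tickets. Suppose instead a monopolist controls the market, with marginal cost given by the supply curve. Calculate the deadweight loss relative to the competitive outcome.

Competitive equilibrium: 95 − 0.01q = 65 + 0.01q → q* = 1500, p* = 80.
Marginal revenue: MR = 95 − 0.02q. Set MR = MC: 95 − 0.02q = 65 + 0.01q → q_m = 1000.
Price p_m = 95 − 0.01·1000 = 85; MC(q_m) = 65 + 0.01·1000 = 75.
Competitive q* = 1500, so Δq = 500; wedge = 85 − 75 = 10.
DWL = ½ × 500 × 10 = $2500.

$2500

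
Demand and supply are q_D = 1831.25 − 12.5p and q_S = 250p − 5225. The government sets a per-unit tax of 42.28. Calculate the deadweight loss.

10640.47

In inverse form: demand p = 146.5 − 0.08q, supply p = 20.9 + 0.004q.
Competitive equilibrium: 146.5 − 0.08q = 20.9 + 0.004q → q* = 1495.2381, p* = 26.881.
With the tax, the buyer price exceeds the seller price by 42.28: (146.5 − 0.08q) − (20.9 + 0.004q) = 42.28 → q' = 991.9048.
Δq = 1495.2381 − 991.9048 = 503.3333; the wedge equals the tax, 42.28.
DWL = ½ × 503.3333 × 42.28 = 10640.47.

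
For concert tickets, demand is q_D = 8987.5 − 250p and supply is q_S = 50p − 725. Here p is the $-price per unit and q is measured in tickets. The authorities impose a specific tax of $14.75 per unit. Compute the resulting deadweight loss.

$4532.55

In inverse form: demand p = 35.95 − 0.004q, supply p = 14.5 + 0.02q.
Competitive equilibrium: 35.95 − 0.004q = 14.5 + 0.02q → q* = 893.75, p* = 32.375.
With the tax, the buyer price exceeds the seller price by 14.75: (35.95 − 0.004q) − (14.5 + 0.02q) = 14.75 → q' = 279.1667.
Δq = 893.75 − 279.1667 = 614.5833; the wedge equals the tax, 14.75.
DWL = ½ × 614.5833 × 14.75 = $4532.55.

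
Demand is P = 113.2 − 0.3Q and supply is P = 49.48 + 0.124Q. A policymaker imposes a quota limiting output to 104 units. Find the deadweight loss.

454.13

Competitive equilibrium: 113.2 − 0.3Q = 49.48 + 0.124Q → Q* = 150.283, P* = 68.1151.
At Q = 104: demand price = 113.2 − 0.3·104 = 82; supply price = 49.48 + 0.124·104 = 62.376.
ΔQ = 150.283 − 104 = 46.283; wedge = 82 − 62.376 = 19.624.
Welfare loss = ½ × 46.283 × 19.624 = 454.13.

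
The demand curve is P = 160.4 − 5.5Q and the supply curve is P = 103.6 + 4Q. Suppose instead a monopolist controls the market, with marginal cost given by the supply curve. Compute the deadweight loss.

Competitive equilibrium: 160.4 − 5.5Q = 103.6 + 4Q → Q* = 5.9789, P* = 127.5158.
Marginal revenue: MR = 160.4 − 11Q. Set MR = MC: 160.4 − 11Q = 103.6 + 4Q → Q_m = 3.7867.
Price P_m = 160.4 − 5.5·3.7867 = 139.5732; MC(Q_m) = 103.6 + 4·3.7867 = 118.7468.
Competitive Q* = 5.9789, so ΔQ = 2.1922; wedge = 139.5732 − 118.7468 = 20.8264.
Welfare loss = ½ × 2.1922 × 20.8264 = 22.83.

22.83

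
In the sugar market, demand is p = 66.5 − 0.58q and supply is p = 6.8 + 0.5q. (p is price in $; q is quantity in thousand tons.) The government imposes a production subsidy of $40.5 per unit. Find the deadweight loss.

$759.375 thousand

Competitive equilibrium: 66.5 − 0.58q = 6.8 + 0.5q → q* = 55.2778, p* = 34.4389.
The subsidy lowers effective supply by 40.5: p = 0.5q − 33.7.
New quantity: 66.5 − 0.58q = 0.5q − 33.7 → q' = 92.7778.
Overproduction Δq = 92.7778 − 55.2778 = 37.5; wedge = subsidy = 40.5.
Deadweight loss = ½ × 37.5 × 40.5 = $759.375 thousand.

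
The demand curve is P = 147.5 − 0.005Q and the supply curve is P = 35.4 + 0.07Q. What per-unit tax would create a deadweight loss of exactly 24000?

60

Competitive equilibrium: 147.5 − 0.005Q = 35.4 + 0.07Q → Q* = 1494.6667, P* = 140.0267.
A tax t gives ΔQ = t/0.075 and wedge t, so DWL = t²/0.15.
t²/0.15 = 24000 → t² = 3600 → t = 60.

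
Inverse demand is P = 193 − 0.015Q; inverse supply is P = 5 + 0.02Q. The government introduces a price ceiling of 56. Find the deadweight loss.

139308.04

Competitive equilibrium: 193 − 0.015Q = 5 + 0.02Q → Q* = 5371.4286, P* = 112.4286.
At the ceiling P = 56, quantity supplied = (56 − 5)/0.02 = 2550.
Willingness to pay at Q' = 2550: 193 − 0.015·2550 = 154.75.
ΔQ = 5371.4286 − 2550 = 2821.4286; wedge = 154.75 − 56 = 98.75.
Deadweight loss = ½ × 2821.4286 × 98.75 = 139308.04.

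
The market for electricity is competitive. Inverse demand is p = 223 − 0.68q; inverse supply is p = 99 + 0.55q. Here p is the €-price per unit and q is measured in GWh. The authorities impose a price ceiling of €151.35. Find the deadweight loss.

Competitive equilibrium: 223 − 0.68q = 99 + 0.55q → q* = 100.813, p* = 154.4472.
At the ceiling p = 151.35, quantity supplied = (151.35 − 99)/0.55 = 95.1818.
Willingness to pay at q' = 95.1818: 223 − 0.68·95.1818 = 158.2764.
Δq = 100.813 − 95.1818 = 5.6312; wedge = 158.2764 − 151.35 = 6.9264.
Welfare loss = ½ × 5.6312 × 6.9264 = €19.50.

€19.50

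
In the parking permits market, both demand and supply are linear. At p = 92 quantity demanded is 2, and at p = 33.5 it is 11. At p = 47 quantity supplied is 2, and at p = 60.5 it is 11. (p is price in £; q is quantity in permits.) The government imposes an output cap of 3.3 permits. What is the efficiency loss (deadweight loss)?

Demand slope = (33.5 − 92)/(11 − 2) = −6.5, so p = 105 − 6.5q.
Supply slope = (60.5 − 47)/(11 − 2) = 1.5, so p = 44 + 1.5q.
Competitive equilibrium: 105 − 6.5q = 44 + 1.5q → q* = 7.625, p* = 55.4375.
At q = 3.3: demand price = 105 − 6.5·3.3 = 83.55; supply price = 44 + 1.5·3.3 = 48.95.
Δq = 7.625 − 3.3 = 4.325; wedge = 83.55 − 48.95 = 34.6.
Deadweight loss = ½ × 4.325 × 34.6 = £74.82.

£74.82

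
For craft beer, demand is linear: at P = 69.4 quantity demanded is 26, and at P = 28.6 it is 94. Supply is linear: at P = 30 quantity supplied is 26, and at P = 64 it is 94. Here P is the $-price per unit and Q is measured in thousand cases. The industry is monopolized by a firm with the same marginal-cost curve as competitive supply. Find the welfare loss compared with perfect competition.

$261.82 thousand

Demand slope = (28.6 − 69.4)/(94 − 26) = −0.6, so P = 85 − 0.6Q.
Supply slope = (64 − 30)/(94 − 26) = 0.5, so P = 17 + 0.5Q.
Competitive equilibrium: 85 − 0.6Q = 17 + 0.5Q → Q* = 61.8182, P* = 47.9091.
Marginal revenue: MR = 85 − 1.2Q. Set MR = MC: 85 − 1.2Q = 17 + 0.5Q → Q_m = 40.
Price P_m = 85 − 0.6·40 = 61; MC(Q_m) = 17 + 0.5·40 = 37.
Competitive Q* = 61.8182, so ΔQ = 21.8182; wedge = 61 − 37 = 24.
Deadweight loss = ½ × 21.8182 × 24 = $261.82 thousand.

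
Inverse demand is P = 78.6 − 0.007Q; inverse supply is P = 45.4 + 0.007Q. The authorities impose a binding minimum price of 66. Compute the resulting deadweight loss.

2285.71

Competitive equilibrium: 78.6 − 0.007Q = 45.4 + 0.007Q → Q* = 2371.4286, P* = 62.
At the floor P = 66, quantity demanded = (78.6 − 66)/0.007 = 1800.
Sellers' marginal cost at Q' = 1800: 45.4 + 0.007·1800 = 58.
ΔQ = 2371.4286 − 1800 = 571.4286; wedge = 66 − 58 = 8.
Welfare loss = ½ × 571.4286 × 8 = 2285.71.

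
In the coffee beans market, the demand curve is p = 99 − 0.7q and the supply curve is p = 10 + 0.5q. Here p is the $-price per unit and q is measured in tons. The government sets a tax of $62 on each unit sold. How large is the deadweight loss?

$1601.67

Competitive equilibrium: 99 − 0.7q = 10 + 0.5q → q* = 74.1667, p* = 47.0833.
With the tax, the buyer price exceeds the seller price by 62: (99 − 0.7q) − (10 + 0.5q) = 62 → q' = 22.5.
Δq = 74.1667 − 22.5 = 51.6667; the wedge equals the tax, 62.
Deadweight loss = ½ × 51.6667 × 62 = $1601.67.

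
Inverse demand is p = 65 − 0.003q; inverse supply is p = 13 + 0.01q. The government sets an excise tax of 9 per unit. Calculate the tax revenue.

29769.23

Competitive equilibrium: 65 − 0.003q = 13 + 0.01q → q* = 4000, p* = 53.
With the tax, the buyer price exceeds the seller price by 9: (65 − 0.003q) − (13 + 0.01q) = 9 → q' = 3307.6923.
Tax revenue = 9 × 3307.6923 = 29769.23.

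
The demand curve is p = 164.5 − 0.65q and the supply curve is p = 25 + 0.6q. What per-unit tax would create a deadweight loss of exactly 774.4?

44

Competitive equilibrium: 164.5 − 0.65q = 25 + 0.6q → q* = 111.6, p* = 91.96.
A tax t gives Δq = t/1.25 and wedge t, so DWL = t²/2.5.
t²/2.5 = 774.4 → t² = 1936 → t = 44.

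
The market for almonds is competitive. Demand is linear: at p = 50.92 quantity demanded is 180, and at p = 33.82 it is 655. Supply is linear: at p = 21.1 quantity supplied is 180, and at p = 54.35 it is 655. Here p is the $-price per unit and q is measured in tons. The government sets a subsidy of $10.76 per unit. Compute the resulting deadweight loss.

Demand slope = (33.82 − 50.92)/(655 − 180) = −0.036, so p = 57.4 − 0.036q.
Supply slope = (54.35 − 21.1)/(655 − 180) = 0.07, so p = 8.5 + 0.07q.
Competitive equilibrium: 57.4 − 0.036q = 8.5 + 0.07q → q* = 461.3208, p* = 40.7925.
The subsidy lowers effective supply by 10.76: p = 0.07q − 2.26.
New quantity: 57.4 − 0.036q = 0.07q − 2.26 → q' = 562.8302.
Overproduction Δq = 562.8302 − 461.3208 = 101.5094; wedge = subsidy = 10.76.
Deadweight loss = ½ × 101.5094 × 10.76 = $546.12.

$546.12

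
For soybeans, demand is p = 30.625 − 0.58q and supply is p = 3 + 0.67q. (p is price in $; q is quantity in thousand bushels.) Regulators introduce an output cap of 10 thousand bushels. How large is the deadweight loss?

$91.51 thousand

Competitive equilibrium: 30.625 − 0.58q = 3 + 0.67q → q* = 22.1, p* = 17.807.
At q = 10: demand price = 30.625 − 0.58·10 = 24.825; supply price = 3 + 0.67·10 = 9.7.
Δq = 22.1 − 10 = 12.1; wedge = 24.825 − 9.7 = 15.125.
DWL = ½ × 12.1 × 15.125 = $91.51 thousand.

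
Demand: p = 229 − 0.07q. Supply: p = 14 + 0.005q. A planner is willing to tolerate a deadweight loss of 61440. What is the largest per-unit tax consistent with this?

96

Competitive equilibrium: 229 − 0.07q = 14 + 0.005q → q* = 2866.6667, p* = 28.3333.
A tax t gives Δq = t/0.075 and wedge t, so DWL = t²/0.15.
t²/0.15 = 61440 → t² = 9216 → t = 96.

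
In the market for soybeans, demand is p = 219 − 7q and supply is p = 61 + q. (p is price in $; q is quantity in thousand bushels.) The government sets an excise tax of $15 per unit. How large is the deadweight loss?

Competitive equilibrium: 219 − 7q = 61 + q → q* = 19.75, p* = 80.75.
With the tax, the buyer price exceeds the seller price by 15: (219 − 7q) − (61 + q) = 15 → q' = 17.875.
Δq = 19.75 − 17.875 = 1.875; the wedge equals the tax, 15.
DWL = ½ × 1.875 × 15 = $14.06 thousand.

$14.06 thousand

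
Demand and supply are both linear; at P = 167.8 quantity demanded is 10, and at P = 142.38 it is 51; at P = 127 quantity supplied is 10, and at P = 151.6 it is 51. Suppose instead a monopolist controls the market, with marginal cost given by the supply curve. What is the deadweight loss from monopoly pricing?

130.71

Demand slope = (142.38 − 167.8)/(51 − 10) = −0.62, so P = 174 − 0.62Q.
Supply slope = (151.6 − 127)/(51 − 10) = 0.6, so P = 121 + 0.6Q.
Competitive equilibrium: 174 − 0.62Q = 121 + 0.6Q → Q* = 43.4426, P* = 147.0656.
Marginal revenue: MR = 174 − 1.24Q. Set MR = MC: 174 − 1.24Q = 121 + 0.6Q → Q_m = 28.8043.
Price P_m = 174 − 0.62·28.8043 = 156.1413; MC(Q_m) = 121 + 0.6·28.8043 = 138.2826.
Competitive Q* = 43.4426, so ΔQ = 14.6383; wedge = 156.1413 − 138.2826 = 17.8587.
The triangle = ½ × 14.6383 × 17.8587 = 130.71.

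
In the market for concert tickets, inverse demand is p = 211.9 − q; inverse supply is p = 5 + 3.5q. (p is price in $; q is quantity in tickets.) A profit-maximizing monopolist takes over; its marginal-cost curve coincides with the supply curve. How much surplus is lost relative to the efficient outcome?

$157.24

Competitive equilibrium: 211.9 − q = 5 + 3.5q → q* = 45.9778, p* = 165.9222.
Marginal revenue: MR = 211.9 − 2q. Set MR = MC: 211.9 − 2q = 5 + 3.5q → q_m = 37.6182.
Price p_m = 211.9 − 1·37.6182 = 174.2818; MC(q_m) = 5 + 3.5·37.6182 = 136.6637.
Competitive q* = 45.9778, so Δq = 8.3596; wedge = 174.2818 − 136.6637 = 37.6181.
Welfare loss = ½ × 8.3596 × 37.6181 = $157.24.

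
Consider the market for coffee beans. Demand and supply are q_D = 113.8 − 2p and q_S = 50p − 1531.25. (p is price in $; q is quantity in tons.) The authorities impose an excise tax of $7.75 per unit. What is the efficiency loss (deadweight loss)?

In inverse form: demand p = 56.9 − 0.5q, supply p = 30.625 + 0.02q.
Competitive equilibrium: 56.9 − 0.5q = 30.625 + 0.02q → q* = 50.5288, p* = 31.6356.
With the tax, the buyer price exceeds the seller price by 7.75: (56.9 − 0.5q) − (30.625 + 0.02q) = 7.75 → q' = 35.625.
Δq = 50.5288 − 35.625 = 14.9038; the wedge equals the tax, 7.75.
Deadweight loss = ½ × 14.9038 × 7.75 = $57.75.

$57.75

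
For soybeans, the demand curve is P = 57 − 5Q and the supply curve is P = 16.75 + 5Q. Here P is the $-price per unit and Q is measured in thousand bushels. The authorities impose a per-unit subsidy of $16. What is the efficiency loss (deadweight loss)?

Competitive equilibrium: 57 − 5Q = 16.75 + 5Q → Q* = 4.025, P* = 36.875.
The subsidy lowers effective supply by 16: P = 0.75 + 5Q.
New quantity: 57 − 5Q = 0.75 + 5Q → Q' = 5.625.
Overproduction ΔQ = 5.625 − 4.025 = 1.6; wedge = subsidy = 16.
Deadweight loss = ½ × 1.6 × 16 = $12.80 thousand.

$12.80 thousand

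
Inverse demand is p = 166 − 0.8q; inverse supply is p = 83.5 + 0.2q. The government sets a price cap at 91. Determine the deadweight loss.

1012.50

Competitive equilibrium: 166 − 0.8q = 83.5 + 0.2q → q* = 82.5, p* = 100.
At the ceiling p = 91, quantity supplied = (91 − 83.5)/0.2 = 37.5.
Willingness to pay at q' = 37.5: 166 − 0.8·37.5 = 136.
Δq = 82.5 − 37.5 = 45; wedge = 136 − 91 = 45.
Welfare loss = ½ × 45 × 45 = 1012.50.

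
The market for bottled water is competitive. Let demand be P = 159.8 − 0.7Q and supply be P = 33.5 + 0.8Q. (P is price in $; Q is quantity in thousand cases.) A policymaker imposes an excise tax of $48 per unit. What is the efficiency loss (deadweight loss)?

$768 thousand

Competitive equilibrium: 159.8 − 0.7Q = 33.5 + 0.8Q → Q* = 84.2, P* = 100.86.
With the tax, the buyer price exceeds the seller price by 48: (159.8 − 0.7Q) − (33.5 + 0.8Q) = 48 → Q' = 52.2.
ΔQ = 84.2 − 52.2 = 32; the wedge equals the tax, 48.
Deadweight loss = ½ × 32 × 48 = $768 thousand.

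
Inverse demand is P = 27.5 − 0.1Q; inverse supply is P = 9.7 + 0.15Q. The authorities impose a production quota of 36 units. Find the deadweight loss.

154.88

Competitive equilibrium: 27.5 − 0.1Q = 9.7 + 0.15Q → Q* = 71.2, P* = 20.38.
At Q = 36: demand price = 27.5 − 0.1·36 = 23.9; supply price = 9.7 + 0.15·36 = 15.1.
ΔQ = 71.2 − 36 = 35.2; wedge = 23.9 − 15.1 = 8.8.
DWL = ½ × 35.2 × 8.8 = 154.88.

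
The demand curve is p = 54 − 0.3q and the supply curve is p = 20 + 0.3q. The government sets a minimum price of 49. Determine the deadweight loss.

Competitive equilibrium: 54 − 0.3q = 20 + 0.3q → q* = 56.6667, p* = 37.
At the floor p = 49, quantity demanded = (54 − 49)/0.3 = 16.6667.
Sellers' marginal cost at q' = 16.6667: 20 + 0.3·16.6667 = 25.
Δq = 56.6667 − 16.6667 = 40; wedge = 49 − 25 = 24.
DWL = ½ × 40 × 24 = 480.

480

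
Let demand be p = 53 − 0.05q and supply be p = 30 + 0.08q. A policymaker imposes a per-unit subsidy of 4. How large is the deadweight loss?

Competitive equilibrium: 53 − 0.05q = 30 + 0.08q → q* = 176.9231, p* = 44.1538.
The subsidy lowers effective supply by 4: p = 26 + 0.08q.
New quantity: 53 − 0.05q = 26 + 0.08q → q' = 207.6923.
Overproduction Δq = 207.6923 − 176.9231 = 30.7692; wedge = subsidy = 4.
The triangle = ½ × 30.7692 × 4 = 61.54.

61.54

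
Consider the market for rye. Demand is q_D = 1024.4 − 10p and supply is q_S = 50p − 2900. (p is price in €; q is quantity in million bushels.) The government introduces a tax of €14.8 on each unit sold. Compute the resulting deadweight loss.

In inverse form: demand p = 102.44 − 0.1q, supply p = 58 + 0.02q.
Competitive equilibrium: 102.44 − 0.1q = 58 + 0.02q → q* = 370.3333, p* = 65.4067.
With the tax, the buyer price exceeds the seller price by 14.8: (102.44 − 0.1q) − (58 + 0.02q) = 14.8 → q' = 247.
Δq = 370.3333 − 247 = 123.3333; the wedge equals the tax, 14.8.
Deadweight loss = ½ × 123.3333 × 14.8 = €912.67 million.

€912.67 million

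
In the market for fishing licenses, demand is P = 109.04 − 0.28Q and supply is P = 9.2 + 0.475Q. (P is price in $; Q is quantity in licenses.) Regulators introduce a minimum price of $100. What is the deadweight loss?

$3771.43

Competitive equilibrium: 109.04 − 0.28Q = 9.2 + 0.475Q → Q* = 132.2384, P* = 72.0132.
At the floor P = 100, quantity demanded = (109.04 − 100)/0.28 = 32.2857.
Sellers' marginal cost at Q' = 32.2857: 9.2 + 0.475·32.2857 = 24.5357.
ΔQ = 132.2384 − 32.2857 = 99.9527; wedge = 100 − 24.5357 = 75.4643.
DWL = ½ × 99.9527 × 75.4643 = $3771.43.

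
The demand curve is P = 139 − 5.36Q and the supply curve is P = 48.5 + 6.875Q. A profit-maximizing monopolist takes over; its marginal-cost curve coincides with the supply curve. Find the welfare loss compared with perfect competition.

31.06

Competitive equilibrium: 139 − 5.36Q = 48.5 + 6.875Q → Q* = 7.3968, P* = 99.3531.
Marginal revenue: MR = 139 − 10.72Q. Set MR = MC: 139 − 10.72Q = 48.5 + 6.875Q → Q_m = 5.1435.
Price P_m = 139 − 5.36·5.1435 = 111.4308; MC(Q_m) = 48.5 + 6.875·5.1435 = 83.8616.
Competitive Q* = 7.3968, so ΔQ = 2.2533; wedge = 111.4308 − 83.8616 = 27.5692.
Welfare loss = ½ × 2.2533 × 27.5692 = 31.06.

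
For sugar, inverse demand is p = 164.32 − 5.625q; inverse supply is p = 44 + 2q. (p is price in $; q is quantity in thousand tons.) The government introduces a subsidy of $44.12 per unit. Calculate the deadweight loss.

$127.64 thousand

Competitive equilibrium: 164.32 − 5.625q = 44 + 2q → q* = 15.7797, p* = 75.5593.
The subsidy lowers effective supply by 44.12: p = 2q − 0.12.
New quantity: 164.32 − 5.625q = 2q − 0.12 → q' = 21.5659.
Overproduction Δq = 21.5659 − 15.7797 = 5.7862; wedge = subsidy = 44.12.
Deadweight loss = ½ × 5.7862 × 44.12 = $127.64 thousand.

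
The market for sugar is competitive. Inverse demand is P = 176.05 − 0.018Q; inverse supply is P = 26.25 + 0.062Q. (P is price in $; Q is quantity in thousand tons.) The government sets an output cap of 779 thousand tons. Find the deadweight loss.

Competitive equilibrium: 176.05 − 0.018Q = 26.25 + 0.062Q → Q* = 1872.5, P* = 142.345.
At Q = 779: demand price = 176.05 − 0.018·779 = 162.028; supply price = 26.25 + 0.062·779 = 74.548.
ΔQ = 1872.5 − 779 = 1093.5; wedge = 162.028 − 74.548 = 87.48.
Deadweight loss = ½ × 1093.5 × 87.48 = $47829.69 thousand.

$47829.69 thousand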